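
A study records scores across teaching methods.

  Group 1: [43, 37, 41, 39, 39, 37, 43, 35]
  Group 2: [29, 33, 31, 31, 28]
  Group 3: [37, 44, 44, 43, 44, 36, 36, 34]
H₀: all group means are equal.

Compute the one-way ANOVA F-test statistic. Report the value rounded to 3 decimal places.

test statistic = 13.680

Group means [39.25, 30.40, 39.75], grand mean 37.333
SSB = Σnᵢ(x̄ᵢ−x̄)² = 316.467; SSW = ΣΣ(x−x̄ᵢ)² = 208.200
MSB = 316.467/2 = 158.2333; MSW = 208.200/18 = 11.5667
F = MSB/MSW = 13.6801
df = (2, 18)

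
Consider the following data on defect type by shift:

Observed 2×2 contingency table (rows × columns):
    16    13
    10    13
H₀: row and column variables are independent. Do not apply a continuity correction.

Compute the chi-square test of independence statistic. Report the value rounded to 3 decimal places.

Row totals [29, 23], col totals [26, 26], n=52
χ² = (16−14.50)²/14.50 + (13−14.50)²/14.50 + (10−11.50)²/11.50 + (13−11.50)²/11.50 = 0.7016
df = 1

test statistic = 0.702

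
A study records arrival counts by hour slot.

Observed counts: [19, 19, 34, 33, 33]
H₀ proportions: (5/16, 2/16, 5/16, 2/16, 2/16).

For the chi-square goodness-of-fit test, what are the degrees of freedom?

degrees of freedom = 4

df = k − 1 = 5 − 1 = 4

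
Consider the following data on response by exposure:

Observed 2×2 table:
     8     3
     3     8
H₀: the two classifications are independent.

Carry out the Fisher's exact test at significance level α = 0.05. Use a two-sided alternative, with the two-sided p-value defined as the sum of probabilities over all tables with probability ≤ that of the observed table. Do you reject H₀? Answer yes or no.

reject H₀: no

Margins: r₁=11, r₂=11, c₁=11, c₂=11, n=22
p_obs = C(11,8)·C(11,3)/C(22,11); sum pmf over tables with pmf ≤ p_obs
p-value (two-sided) = 0.08611
At α=0.05: p ≥ α → fail to reject H₀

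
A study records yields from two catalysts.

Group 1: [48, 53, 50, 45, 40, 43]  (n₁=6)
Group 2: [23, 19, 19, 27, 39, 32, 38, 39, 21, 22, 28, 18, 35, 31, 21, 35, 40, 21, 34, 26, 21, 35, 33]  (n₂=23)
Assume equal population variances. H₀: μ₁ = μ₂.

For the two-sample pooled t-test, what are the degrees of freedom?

degrees of freedom = 27

df = n₁ + n₂ − 2 = 6 + 23 − 2 = 27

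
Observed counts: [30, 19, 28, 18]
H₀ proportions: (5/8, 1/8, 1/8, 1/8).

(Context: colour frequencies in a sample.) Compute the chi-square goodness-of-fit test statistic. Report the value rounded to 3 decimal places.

test statistic = 43.863

n = 95; E_i = n·p_i = [59.38, 11.88, 11.88, 11.88]
χ² = (30−59.38)²/59.38 + (19−11.88)²/11.88 + (28−11.88)²/11.88 + (18−11.88)²/11.88 = 43.8632
df = 3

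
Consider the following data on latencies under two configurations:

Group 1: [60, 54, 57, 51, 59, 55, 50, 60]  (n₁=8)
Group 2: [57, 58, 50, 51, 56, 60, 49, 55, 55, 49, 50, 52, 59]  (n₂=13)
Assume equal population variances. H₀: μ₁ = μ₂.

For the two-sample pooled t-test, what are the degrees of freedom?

df = n₁ + n₂ − 2 = 8 + 13 − 2 = 19

degrees of freedom = 19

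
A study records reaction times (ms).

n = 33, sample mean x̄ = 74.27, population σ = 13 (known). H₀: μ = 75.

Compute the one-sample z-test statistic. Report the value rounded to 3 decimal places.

SE = σ/√n = 13/√33 = 2.2630
z = (x̄−μ₀)/SE = (74.27−75)/2.2630 = -0.3226

test statistic = -0.323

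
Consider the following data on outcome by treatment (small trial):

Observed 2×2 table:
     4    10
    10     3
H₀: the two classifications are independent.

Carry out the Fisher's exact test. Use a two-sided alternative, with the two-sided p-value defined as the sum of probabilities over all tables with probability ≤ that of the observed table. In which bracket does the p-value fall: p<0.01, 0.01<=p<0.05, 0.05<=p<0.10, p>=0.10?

p-value bracket: 0.01<=p<0.05

Margins: r₁=14, r₂=13, c₁=14, c₂=13, n=27
p_obs = C(14,4)·C(13,10)/C(27,14); sum pmf over tables with pmf ≤ p_obs
p-value (two-sided) = 0.02130
→ bracket: 0.01<=p<0.05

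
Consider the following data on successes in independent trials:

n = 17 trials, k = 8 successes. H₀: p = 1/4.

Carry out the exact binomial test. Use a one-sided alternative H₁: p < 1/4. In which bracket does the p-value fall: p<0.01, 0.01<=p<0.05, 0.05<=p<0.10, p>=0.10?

p-value bracket: p>=0.10

Exact binomial: n=17, k=8, p₀=1/4=0.2500
P(X≤8) from Σ C(n,i)·p₀^i·(1−p₀)^(n−i)
p-value (one-sided, H₁ less) = 0.98762
→ bracket: p>=0.10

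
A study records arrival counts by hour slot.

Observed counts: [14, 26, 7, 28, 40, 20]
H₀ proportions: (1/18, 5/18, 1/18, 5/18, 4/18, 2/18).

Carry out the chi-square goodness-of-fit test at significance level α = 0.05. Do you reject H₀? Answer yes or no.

reject H₀: yes

n = 135; E_i = n·p_i = [7.50, 37.50, 7.50, 37.50, 30.00, 15.00]
χ² = (14−7.50)²/7.50 + (26−37.50)²/37.50 + (7−7.50)²/7.50 + (28−37.50)²/37.50 + (40−30.00)²/30.00 + (20−15.00)²/15.00 = 16.6000
df = 5
p-value (upper-tail) = 0.00532
At α=0.05: p < α → reject H₀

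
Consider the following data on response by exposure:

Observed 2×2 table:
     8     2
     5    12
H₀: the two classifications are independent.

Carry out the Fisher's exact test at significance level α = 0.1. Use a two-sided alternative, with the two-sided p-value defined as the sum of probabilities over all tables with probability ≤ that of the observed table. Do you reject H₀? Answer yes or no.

reject H₀: yes

Margins: r₁=10, r₂=17, c₁=13, c₂=14, n=27
p_obs = C(10,8)·C(17,5)/C(27,13); sum pmf over tables with pmf ≤ p_obs
p-value (two-sided) = 0.01831
At α=0.1: p < α → reject H₀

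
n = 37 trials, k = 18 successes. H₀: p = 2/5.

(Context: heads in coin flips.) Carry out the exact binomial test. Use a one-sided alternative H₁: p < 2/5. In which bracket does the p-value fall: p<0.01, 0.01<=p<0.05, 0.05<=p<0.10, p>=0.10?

Exact binomial: n=37, k=18, p₀=2/5=0.4000
P(X≤18) from Σ C(n,i)·p₀^i·(1−p₀)^(n−i)
p-value (one-sided, H₁ less) = 0.89202
→ bracket: p>=0.10

p-value bracket: p>=0.10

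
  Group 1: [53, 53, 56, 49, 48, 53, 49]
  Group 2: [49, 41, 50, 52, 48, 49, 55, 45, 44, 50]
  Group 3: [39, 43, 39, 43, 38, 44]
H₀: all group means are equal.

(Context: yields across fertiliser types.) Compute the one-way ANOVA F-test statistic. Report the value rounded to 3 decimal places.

Group means [51.57, 48.30, 41.00], grand mean 47.391
SSB = Σnᵢ(x̄ᵢ−x̄)² = 375.664; SSW = ΣΣ(x−x̄ᵢ)² = 233.814
MSB = 375.664/2 = 187.8320; MSW = 233.814/20 = 11.6907
F = MSB/MSW = 16.0668
df = (2, 20)

test statistic = 16.067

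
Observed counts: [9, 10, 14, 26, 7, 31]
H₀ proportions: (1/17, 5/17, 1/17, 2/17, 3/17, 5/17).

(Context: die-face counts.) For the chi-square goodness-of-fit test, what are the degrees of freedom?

degrees of freedom = 5

df = k − 1 = 6 − 1 = 5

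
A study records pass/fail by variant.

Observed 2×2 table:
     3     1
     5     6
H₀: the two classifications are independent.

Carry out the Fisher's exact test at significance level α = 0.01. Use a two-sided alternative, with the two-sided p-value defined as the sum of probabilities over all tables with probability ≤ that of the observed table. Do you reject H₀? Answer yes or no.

Margins: r₁=4, r₂=11, c₁=8, c₂=7, n=15
p_obs = C(4,3)·C(11,5)/C(15,8); sum pmf over tables with pmf ≤ p_obs
p-value (two-sided) = 0.56923
At α=0.01: p ≥ α → fail to reject H₀

reject H₀: no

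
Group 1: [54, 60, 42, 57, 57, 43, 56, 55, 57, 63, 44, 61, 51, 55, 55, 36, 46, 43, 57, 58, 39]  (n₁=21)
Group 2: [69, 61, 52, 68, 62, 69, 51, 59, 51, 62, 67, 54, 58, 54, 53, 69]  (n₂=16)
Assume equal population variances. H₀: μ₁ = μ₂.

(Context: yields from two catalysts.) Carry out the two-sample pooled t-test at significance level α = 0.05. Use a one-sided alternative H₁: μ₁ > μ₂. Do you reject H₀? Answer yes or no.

reject H₀: no

x̄₁=51.857, s₁=7.863, n₁=21
x̄₂=59.938, s₂=6.913, n₂=16
s_p² = [20·7.863² + 15·6.913²]/35 = 55.8145
SE = √(s_p²·(1/21+1/16)) = 2.4792
t = (51.857−59.938)/2.4792 = -3.2593
df = 35
p-value (one-sided, H₁ greater) = 0.99876
At α=0.05: p ≥ α → fail to reject H₀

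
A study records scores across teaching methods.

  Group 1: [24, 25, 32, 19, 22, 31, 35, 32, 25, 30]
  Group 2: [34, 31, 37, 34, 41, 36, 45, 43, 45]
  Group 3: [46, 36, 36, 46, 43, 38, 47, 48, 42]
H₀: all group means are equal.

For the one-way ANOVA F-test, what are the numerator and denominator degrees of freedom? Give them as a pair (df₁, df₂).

degrees of freedom = [2, 25]

k = 3 groups, N = 28 total
df = (k−1, N−k) = (3−1, 28−3) = (2, 25)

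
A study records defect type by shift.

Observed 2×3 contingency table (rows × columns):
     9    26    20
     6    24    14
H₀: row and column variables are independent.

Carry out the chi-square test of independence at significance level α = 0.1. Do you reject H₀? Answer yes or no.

reject H₀: no

Row totals [55, 44], col totals [15, 50, 34], n=99
χ² = (9−8.33)²/8.33 + (26−27.78)²/27.78 + (20−18.89)²/18.89 + (6−6.67)²/6.67 + (24−22.22)²/22.22 + (14−15.11)²/15.11 = 0.5231
df = 2
p-value (upper-tail) = 0.76987
At α=0.1: p ≥ α → fail to reject H₀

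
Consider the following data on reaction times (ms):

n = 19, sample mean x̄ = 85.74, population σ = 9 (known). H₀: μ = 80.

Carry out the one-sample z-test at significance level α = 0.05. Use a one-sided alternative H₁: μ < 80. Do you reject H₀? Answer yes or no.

SE = σ/√n = 9/√19 = 2.0647
z = (x̄−μ₀)/SE = (85.74−80)/2.0647 = 2.7800
p-value (one-sided, H₁ less) = 0.99728
At α=0.05: p ≥ α → fail to reject H₀

reject H₀: no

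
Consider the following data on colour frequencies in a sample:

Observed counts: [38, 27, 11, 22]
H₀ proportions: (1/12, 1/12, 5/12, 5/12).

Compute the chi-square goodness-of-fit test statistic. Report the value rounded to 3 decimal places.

test statistic = 182.898

n = 98; E_i = n·p_i = [8.17, 8.17, 40.83, 40.83]
χ² = (38−8.17)²/8.17 + (27−8.17)²/8.17 + (11−40.83)²/40.83 + (22−40.83)²/40.83 = 182.8980
df = 3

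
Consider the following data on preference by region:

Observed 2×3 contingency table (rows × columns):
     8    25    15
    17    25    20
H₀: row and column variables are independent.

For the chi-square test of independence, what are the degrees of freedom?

degrees of freedom = 2

df = (r−1)(c−1) = (2−1)·(3−1) = 2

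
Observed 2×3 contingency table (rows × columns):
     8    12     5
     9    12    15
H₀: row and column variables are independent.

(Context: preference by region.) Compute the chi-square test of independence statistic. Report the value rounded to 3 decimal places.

Row totals [25, 36], col totals [17, 24, 20], n=61
χ² = (8−6.97)²/6.97 + (12−9.84)²/9.84 + (5−8.20)²/8.20 + (9−10.03)²/10.03 + (12−14.16)²/14.16 + (15−11.80)²/11.80 = 3.1786
df = 2

test statistic = 3.179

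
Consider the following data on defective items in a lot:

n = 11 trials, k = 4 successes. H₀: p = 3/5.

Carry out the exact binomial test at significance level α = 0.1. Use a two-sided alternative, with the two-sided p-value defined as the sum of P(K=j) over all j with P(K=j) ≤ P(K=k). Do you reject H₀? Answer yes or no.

Exact binomial: n=11, k=4, p₀=3/5=0.6000
P(X=j) = C(n,j)·p₀^j·(1−p₀)^(n−j); p = Σ P(X=j) over j with P(X=j) ≤ P(X=4)
p-value (two-sided) = 0.12959
At α=0.1: p ≥ α → fail to reject H₀

reject H₀: no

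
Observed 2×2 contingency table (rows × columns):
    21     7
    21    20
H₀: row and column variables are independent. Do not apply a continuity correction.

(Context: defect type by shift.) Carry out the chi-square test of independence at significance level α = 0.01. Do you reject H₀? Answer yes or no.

reject H₀: no

Row totals [28, 41], col totals [42, 27], n=69
χ² = (21−17.04)²/17.04 + (7−10.96)²/10.96 + (21−24.96)²/24.96 + (20−16.04)²/16.04 = 3.9502
df = 1
p-value (upper-tail) = 0.04687
At α=0.01: p ≥ α → fail to reject H₀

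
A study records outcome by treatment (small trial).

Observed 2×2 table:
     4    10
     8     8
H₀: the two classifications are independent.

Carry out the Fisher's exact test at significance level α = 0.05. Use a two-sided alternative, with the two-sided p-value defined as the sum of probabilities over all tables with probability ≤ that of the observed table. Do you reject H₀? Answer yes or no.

reject H₀: no

Margins: r₁=14, r₂=16, c₁=12, c₂=18, n=30
p_obs = C(14,4)·C(16,8)/C(30,12); sum pmf over tables with pmf ≤ p_obs
p-value (two-sided) = 0.28385
At α=0.05: p ≥ α → fail to reject H₀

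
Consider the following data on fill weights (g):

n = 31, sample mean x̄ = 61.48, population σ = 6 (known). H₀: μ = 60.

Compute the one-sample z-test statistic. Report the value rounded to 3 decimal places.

SE = σ/√n = 6/√31 = 1.0776
z = (x̄−μ₀)/SE = (61.48−60)/1.0776 = 1.3734

test statistic = 1.373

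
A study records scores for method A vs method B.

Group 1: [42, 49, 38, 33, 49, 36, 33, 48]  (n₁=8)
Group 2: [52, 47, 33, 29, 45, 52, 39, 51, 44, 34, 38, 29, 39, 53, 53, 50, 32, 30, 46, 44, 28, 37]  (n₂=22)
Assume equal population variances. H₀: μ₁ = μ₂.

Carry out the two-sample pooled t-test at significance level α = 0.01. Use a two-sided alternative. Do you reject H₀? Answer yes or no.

x̄₁=41.000, s₁=6.969, n₁=8
x̄₂=41.136, s₂=8.758, n₂=22
s_p² = [7·6.969² + 21·8.758²]/28 = 69.6640
SE = √(s_p²·(1/8+1/22)) = 3.4459
t = (41.000−41.136)/3.4459 = -0.0396
df = 28
p-value (two-sided) = 0.96872
At α=0.01: p ≥ α → fail to reject H₀

reject H₀: no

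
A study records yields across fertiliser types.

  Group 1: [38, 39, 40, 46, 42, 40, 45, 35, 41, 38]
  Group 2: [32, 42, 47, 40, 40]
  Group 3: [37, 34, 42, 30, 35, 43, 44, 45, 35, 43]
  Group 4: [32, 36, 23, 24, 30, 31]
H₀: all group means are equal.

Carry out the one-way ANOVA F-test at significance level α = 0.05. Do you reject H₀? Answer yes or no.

Group means [40.40, 40.20, 38.80, 29.33], grand mean 37.710
SSB = Σnᵢ(x̄ᵢ−x̄)² = 536.254; SSW = ΣΣ(x−x̄ᵢ)² = 582.133
MSB = 536.254/3 = 178.7513; MSW = 582.133/27 = 21.5605
F = MSB/MSW = 8.2907
df = (3, 27)
p-value (upper-tail) = 0.00045
At α=0.05: p < α → reject H₀

reject H₀: yes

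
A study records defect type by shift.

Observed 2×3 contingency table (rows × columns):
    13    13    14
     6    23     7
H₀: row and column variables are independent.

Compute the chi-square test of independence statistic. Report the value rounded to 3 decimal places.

Row totals [40, 36], col totals [19, 36, 21], n=76
χ² = (13−10.00)²/10.00 + (13−18.95)²/18.95 + (14−11.05)²/11.05 + (6−9.00)²/9.00 + (23−17.05)²/17.05 + (7−9.95)²/9.95 = 7.5003
df = 2

test statistic = 7.500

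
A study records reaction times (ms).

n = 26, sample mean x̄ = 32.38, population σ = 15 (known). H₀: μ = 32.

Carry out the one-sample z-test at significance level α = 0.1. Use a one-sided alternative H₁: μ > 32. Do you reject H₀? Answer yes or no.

reject H₀: no

SE = σ/√n = 15/√26 = 2.9417
z = (x̄−μ₀)/SE = (32.38−32)/2.9417 = 0.1292
p-value (one-sided, H₁ greater) = 0.44861
At α=0.1: p ≥ α → fail to reject H₀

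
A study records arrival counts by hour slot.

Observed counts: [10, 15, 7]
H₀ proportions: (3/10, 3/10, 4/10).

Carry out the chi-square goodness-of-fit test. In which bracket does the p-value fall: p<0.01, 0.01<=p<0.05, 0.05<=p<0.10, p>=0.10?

p-value bracket: 0.05<=p<0.10

n = 32; E_i = n·p_i = [9.60, 9.60, 12.80]
χ² = (10−9.60)²/9.60 + (15−9.60)²/9.60 + (7−12.80)²/12.80 = 5.6823
df = 2
p-value (upper-tail) = 0.05836
→ bracket: 0.05<=p<0.10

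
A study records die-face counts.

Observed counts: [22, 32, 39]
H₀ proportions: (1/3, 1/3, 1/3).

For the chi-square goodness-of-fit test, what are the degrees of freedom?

df = k − 1 = 3 − 1 = 2

degrees of freedom = 2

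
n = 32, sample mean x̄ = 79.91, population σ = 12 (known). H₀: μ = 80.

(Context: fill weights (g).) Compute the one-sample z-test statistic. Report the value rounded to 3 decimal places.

test statistic = -0.042

SE = σ/√n = 12/√32 = 2.1213
z = (x̄−μ₀)/SE = (79.91−80)/2.1213 = -0.0424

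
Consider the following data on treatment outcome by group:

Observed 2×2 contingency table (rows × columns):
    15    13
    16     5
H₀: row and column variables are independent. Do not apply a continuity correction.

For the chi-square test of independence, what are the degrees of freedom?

df = (r−1)(c−1) = (2−1)·(2−1) = 1

degrees of freedom = 1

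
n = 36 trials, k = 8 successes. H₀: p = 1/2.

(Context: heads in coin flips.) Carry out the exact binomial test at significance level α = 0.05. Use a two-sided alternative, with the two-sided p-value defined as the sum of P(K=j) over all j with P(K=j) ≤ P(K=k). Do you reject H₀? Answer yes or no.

Exact binomial: n=36, k=8, p₀=1/2=0.5000
P(X=j) = C(n,j)·p₀^j·(1−p₀)^(n−j); p = Σ P(X=j) over j with P(X=j) ≤ P(X=8)
p-value (two-sided) = 0.00119
At α=0.05: p < α → reject H₀

reject H₀: yes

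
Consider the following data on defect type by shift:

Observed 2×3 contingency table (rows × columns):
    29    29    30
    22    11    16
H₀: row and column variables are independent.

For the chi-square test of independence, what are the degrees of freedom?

degrees of freedom = 2

df = (r−1)(c−1) = (2−1)·(3−1) = 2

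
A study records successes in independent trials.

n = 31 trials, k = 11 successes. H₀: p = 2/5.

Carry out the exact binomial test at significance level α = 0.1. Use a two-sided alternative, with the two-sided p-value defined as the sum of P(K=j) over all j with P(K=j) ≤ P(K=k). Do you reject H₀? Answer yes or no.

reject H₀: no

Exact binomial: n=31, k=11, p₀=2/5=0.4000
P(X=j) = C(n,j)·p₀^j·(1−p₀)^(n−j); p = Σ P(X=j) over j with P(X=j) ≤ P(X=11)
p-value (two-sided) = 0.71515
At α=0.1: p ≥ α → fail to reject H₀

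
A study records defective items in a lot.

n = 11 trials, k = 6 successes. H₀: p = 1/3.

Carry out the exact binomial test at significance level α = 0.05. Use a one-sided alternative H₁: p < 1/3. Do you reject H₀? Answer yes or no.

reject H₀: no

Exact binomial: n=11, k=6, p₀=1/3=0.3333
P(X≤6) from Σ C(n,i)·p₀^i·(1−p₀)^(n−i)
p-value (one-sided, H₁ less) = 0.96137
At α=0.05: p ≥ α → fail to reject H₀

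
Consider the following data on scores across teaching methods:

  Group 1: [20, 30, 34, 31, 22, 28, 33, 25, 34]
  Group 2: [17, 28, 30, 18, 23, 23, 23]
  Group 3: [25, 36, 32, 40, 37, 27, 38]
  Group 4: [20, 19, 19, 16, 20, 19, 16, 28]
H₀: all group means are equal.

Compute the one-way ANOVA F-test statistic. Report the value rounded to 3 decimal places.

test statistic = 11.712

Group means [28.56, 23.14, 33.57, 19.62], grand mean 26.161
SSB = Σnᵢ(x̄ᵢ−x̄)² = 841.525; SSW = ΣΣ(x−x̄ᵢ)² = 646.669
MSB = 841.525/3 = 280.5083; MSW = 646.669/27 = 23.9507
F = MSB/MSW = 11.7119
df = (3, 27)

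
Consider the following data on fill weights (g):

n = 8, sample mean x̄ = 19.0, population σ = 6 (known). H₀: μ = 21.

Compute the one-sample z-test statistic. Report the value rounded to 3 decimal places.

SE = σ/√n = 6/√8 = 2.1213
z = (x̄−μ₀)/SE = (19.0−21)/2.1213 = -0.9428

test statistic = -0.943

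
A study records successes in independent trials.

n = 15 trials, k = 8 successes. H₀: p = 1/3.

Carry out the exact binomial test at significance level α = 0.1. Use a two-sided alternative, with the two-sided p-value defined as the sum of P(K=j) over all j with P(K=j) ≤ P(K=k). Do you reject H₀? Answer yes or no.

Exact binomial: n=15, k=8, p₀=1/3=0.3333
P(X=j) = C(n,j)·p₀^j·(1−p₀)^(n−j); p = Σ P(X=j) over j with P(X=j) ≤ P(X=8)
p-value (two-sided) = 0.10764
At α=0.1: p ≥ α → fail to reject H₀

reject H₀: no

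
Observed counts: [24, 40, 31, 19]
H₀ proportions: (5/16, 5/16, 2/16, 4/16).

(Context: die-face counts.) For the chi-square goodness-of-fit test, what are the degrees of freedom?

df = k − 1 = 4 − 1 = 3

degrees of freedom = 3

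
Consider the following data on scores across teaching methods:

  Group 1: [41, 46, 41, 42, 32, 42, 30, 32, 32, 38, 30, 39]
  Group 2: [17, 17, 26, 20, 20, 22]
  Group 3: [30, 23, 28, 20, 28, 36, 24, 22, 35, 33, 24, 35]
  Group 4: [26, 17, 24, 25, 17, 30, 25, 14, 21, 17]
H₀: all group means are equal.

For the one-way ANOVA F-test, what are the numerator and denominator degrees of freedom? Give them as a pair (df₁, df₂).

degrees of freedom = [3, 36]

k = 4 groups, N = 40 total
df = (k−1, N−k) = (4−1, 40−4) = (3, 36)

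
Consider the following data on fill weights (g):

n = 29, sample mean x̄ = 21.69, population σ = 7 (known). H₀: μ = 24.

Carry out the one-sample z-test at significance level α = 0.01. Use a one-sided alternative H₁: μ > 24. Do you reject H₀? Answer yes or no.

reject H₀: no

SE = σ/√n = 7/√29 = 1.2999
z = (x̄−μ₀)/SE = (21.69−24)/1.2999 = -1.7771
p-value (one-sided, H₁ greater) = 0.96222
At α=0.01: p ≥ α → fail to reject H₀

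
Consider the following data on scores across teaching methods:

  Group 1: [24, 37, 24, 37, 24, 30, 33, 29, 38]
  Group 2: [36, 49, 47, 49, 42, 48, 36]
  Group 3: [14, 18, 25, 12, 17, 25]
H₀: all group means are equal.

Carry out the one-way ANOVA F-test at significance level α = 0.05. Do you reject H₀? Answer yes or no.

Group means [30.67, 43.86, 18.50], grand mean 31.545
SSB = Σnᵢ(x̄ᵢ−x̄)² = 2089.097; SSW = ΣΣ(x−x̄ᵢ)² = 632.357
MSB = 2089.097/2 = 1044.5487; MSW = 632.357/19 = 33.2820
F = MSB/MSW = 31.3848
df = (2, 19)
p-value (upper-tail) = 0.00000
At α=0.05: p < α → reject H₀

reject H₀: yes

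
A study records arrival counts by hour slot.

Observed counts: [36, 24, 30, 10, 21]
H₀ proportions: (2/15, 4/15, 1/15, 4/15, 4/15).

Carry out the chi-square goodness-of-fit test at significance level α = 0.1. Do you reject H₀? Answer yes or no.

n = 121; E_i = n·p_i = [16.13, 32.27, 8.07, 32.27, 32.27]
χ² = (36−16.13)²/16.13 + (24−32.27)²/32.27 + (30−8.07)²/8.07 + (10−32.27)²/32.27 + (21−32.27)²/32.27 = 105.5186
df = 4
p-value (upper-tail) = 0.00000
At α=0.1: p < α → reject H₀

reject H₀: yes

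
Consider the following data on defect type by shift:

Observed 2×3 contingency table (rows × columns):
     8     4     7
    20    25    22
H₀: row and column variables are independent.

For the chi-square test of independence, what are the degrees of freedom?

degrees of freedom = 2

df = (r−1)(c−1) = (2−1)·(3−1) = 2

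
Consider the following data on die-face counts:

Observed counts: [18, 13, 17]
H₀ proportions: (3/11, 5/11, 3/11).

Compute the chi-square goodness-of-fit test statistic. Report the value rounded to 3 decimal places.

n = 48; E_i = n·p_i = [13.09, 21.82, 13.09]
χ² = (18−13.09)²/13.09 + (13−21.82)²/21.82 + (17−13.09)²/13.09 = 6.5722
df = 2

test statistic = 6.572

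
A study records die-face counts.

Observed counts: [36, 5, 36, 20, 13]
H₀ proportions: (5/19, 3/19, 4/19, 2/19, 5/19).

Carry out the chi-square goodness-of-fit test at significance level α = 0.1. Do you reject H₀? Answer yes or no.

reject H₀: yes

n = 110; E_i = n·p_i = [28.95, 17.37, 23.16, 11.58, 28.95]
χ² = (36−28.95)²/28.95 + (5−17.37)²/17.37 + (36−23.16)²/23.16 + (20−11.58)²/11.58 + (13−28.95)²/28.95 = 32.5576
df = 4
p-value (upper-tail) = 0.00000
At α=0.1: p < α → reject H₀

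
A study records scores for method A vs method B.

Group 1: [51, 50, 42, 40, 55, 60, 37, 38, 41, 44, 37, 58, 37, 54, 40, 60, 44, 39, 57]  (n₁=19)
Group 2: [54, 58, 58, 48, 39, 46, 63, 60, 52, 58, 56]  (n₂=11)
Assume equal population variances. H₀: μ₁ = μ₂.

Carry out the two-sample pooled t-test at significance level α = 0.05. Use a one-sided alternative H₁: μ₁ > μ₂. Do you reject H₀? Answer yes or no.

reject H₀: no

x̄₁=46.526, s₁=8.546, n₁=19
x̄₂=53.818, s₂=7.054, n₂=11
s_p² = [18·8.546² + 10·7.054²]/28 = 64.7276
SE = √(s_p²·(1/19+1/11)) = 3.0481
t = (46.526−53.818)/3.0481 = -2.3922
df = 28
p-value (one-sided, H₁ greater) = 0.98815
At α=0.05: p ≥ α → fail to reject H₀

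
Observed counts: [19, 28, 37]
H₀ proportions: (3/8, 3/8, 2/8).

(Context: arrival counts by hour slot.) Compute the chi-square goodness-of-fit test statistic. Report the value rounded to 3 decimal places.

n = 84; E_i = n·p_i = [31.50, 31.50, 21.00]
χ² = (19−31.50)²/31.50 + (28−31.50)²/31.50 + (37−21.00)²/21.00 = 17.5397
df = 2

test statistic = 17.540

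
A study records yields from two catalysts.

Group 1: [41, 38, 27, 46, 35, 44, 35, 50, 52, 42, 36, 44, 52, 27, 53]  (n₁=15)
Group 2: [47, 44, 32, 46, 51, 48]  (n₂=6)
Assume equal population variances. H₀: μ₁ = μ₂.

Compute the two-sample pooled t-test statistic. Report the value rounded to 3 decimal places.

test statistic = -0.825

x̄₁=41.467, s₁=8.476, n₁=15
x̄₂=44.667, s₂=6.623, n₂=6
s_p² = [14·8.476² + 5·6.623²]/19 = 64.4772
SE = √(s_p²·(1/15+1/6)) = 3.8787
t = (41.467−44.667)/3.8787 = -0.8250
df = 19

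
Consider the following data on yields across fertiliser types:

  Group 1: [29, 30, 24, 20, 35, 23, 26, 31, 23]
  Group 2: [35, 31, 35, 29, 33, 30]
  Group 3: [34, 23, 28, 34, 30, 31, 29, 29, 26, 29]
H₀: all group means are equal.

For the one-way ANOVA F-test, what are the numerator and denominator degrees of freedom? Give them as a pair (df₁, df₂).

degrees of freedom = [2, 22]

k = 3 groups, N = 25 total
df = (k−1, N−k) = (3−1, 25−3) = (2, 22)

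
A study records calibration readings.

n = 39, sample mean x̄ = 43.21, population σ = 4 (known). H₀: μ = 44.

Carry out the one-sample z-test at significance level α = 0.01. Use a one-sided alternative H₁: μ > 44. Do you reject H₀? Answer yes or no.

SE = σ/√n = 4/√39 = 0.6405
z = (x̄−μ₀)/SE = (43.21−44)/0.6405 = -1.2334
p-value (one-sided, H₁ greater) = 0.89128
At α=0.01: p ≥ α → fail to reject H₀

reject H₀: no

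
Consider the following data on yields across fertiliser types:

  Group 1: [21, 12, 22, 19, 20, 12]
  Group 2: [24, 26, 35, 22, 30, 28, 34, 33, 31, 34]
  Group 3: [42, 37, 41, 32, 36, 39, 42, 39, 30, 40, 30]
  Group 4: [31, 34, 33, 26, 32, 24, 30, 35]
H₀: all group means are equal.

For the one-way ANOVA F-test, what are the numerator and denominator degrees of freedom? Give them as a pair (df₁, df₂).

degrees of freedom = [3, 31]

k = 4 groups, N = 35 total
df = (k−1, N−k) = (4−1, 35−4) = (3, 31)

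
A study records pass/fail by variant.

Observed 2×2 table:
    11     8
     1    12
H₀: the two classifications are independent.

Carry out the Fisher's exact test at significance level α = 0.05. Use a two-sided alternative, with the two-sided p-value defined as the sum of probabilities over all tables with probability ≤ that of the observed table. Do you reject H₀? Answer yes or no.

Margins: r₁=19, r₂=13, c₁=12, c₂=20, n=32
p_obs = C(19,11)·C(13,1)/C(32,12); sum pmf over tables with pmf ≤ p_obs
p-value (two-sided) = 0.00787
At α=0.05: p < α → reject H₀

reject H₀: yes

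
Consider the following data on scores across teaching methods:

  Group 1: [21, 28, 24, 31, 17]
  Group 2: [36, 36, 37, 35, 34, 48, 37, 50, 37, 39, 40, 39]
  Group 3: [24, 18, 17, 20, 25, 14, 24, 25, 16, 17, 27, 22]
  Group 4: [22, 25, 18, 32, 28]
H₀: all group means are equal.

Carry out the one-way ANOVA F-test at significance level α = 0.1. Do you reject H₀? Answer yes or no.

Group means [24.20, 39.00, 20.75, 25.00], grand mean 28.324
SSB = Σnᵢ(x̄ᵢ−x̄)² = 2196.391; SSW = ΣΣ(x−x̄ᵢ)² = 715.050
MSB = 2196.391/3 = 732.1304; MSW = 715.050/30 = 23.8350
F = MSB/MSW = 30.7166
df = (3, 30)
p-value (upper-tail) = 0.00000
At α=0.1: p < α → reject H₀

reject H₀: yes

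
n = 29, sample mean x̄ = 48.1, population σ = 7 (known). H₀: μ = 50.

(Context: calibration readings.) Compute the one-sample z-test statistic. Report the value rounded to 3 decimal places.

SE = σ/√n = 7/√29 = 1.2999
z = (x̄−μ₀)/SE = (48.1−50)/1.2999 = -1.4617

test statistic = -1.462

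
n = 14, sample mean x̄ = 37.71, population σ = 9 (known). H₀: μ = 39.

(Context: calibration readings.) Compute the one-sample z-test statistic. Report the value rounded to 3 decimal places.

SE = σ/√n = 9/√14 = 2.4054
z = (x̄−μ₀)/SE = (37.71−39)/2.4054 = -0.5363

test statistic = -0.536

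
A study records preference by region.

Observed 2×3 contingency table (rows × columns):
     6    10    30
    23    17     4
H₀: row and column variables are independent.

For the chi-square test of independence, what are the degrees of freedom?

degrees of freedom = 2

df = (r−1)(c−1) = (2−1)·(3−1) = 2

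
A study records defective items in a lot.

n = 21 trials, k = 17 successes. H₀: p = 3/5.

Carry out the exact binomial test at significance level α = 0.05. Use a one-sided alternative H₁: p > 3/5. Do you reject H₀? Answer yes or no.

reject H₀: yes

Exact binomial: n=21, k=17, p₀=3/5=0.6000
P(X≥17) from Σ C(n,i)·p₀^i·(1−p₀)^(n−i)
p-value (one-sided, H₁ greater) = 0.03696
At α=0.05: p < α → reject H₀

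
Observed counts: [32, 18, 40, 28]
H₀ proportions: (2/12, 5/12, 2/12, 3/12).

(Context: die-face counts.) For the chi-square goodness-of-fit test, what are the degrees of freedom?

df = k − 1 = 4 − 1 = 3

degrees of freedom = 3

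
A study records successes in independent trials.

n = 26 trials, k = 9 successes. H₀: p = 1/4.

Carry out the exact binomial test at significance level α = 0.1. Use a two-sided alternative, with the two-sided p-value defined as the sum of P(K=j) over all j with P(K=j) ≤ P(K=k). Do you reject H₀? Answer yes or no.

reject H₀: no

Exact binomial: n=26, k=9, p₀=1/4=0.2500
P(X=j) = C(n,j)·p₀^j·(1−p₀)^(n−j); p = Σ P(X=j) over j with P(X=j) ≤ P(X=9)
p-value (two-sided) = 0.26064
At α=0.1: p ≥ α → fail to reject H₀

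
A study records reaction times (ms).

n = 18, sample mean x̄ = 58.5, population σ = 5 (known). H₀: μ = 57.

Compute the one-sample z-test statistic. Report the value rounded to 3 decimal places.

SE = σ/√n = 5/√18 = 1.1785
z = (x̄−μ₀)/SE = (58.5−57)/1.1785 = 1.2728

test statistic = 1.273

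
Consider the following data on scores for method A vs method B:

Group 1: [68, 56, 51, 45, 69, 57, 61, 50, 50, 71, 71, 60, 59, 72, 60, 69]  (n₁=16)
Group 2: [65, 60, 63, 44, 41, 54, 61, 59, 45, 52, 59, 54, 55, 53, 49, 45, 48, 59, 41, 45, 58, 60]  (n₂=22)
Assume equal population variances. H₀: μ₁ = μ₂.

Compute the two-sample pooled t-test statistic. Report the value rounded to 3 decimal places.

test statistic = 2.818

x̄₁=60.562, s₁=8.718, n₁=16
x̄₂=53.182, s₂=7.391, n₂=22
s_p² = [15·8.718² + 21·7.391²]/36 = 63.5336
SE = √(s_p²·(1/16+1/22)) = 2.6189
t = (60.562−53.182)/2.6189 = 2.8182
df = 36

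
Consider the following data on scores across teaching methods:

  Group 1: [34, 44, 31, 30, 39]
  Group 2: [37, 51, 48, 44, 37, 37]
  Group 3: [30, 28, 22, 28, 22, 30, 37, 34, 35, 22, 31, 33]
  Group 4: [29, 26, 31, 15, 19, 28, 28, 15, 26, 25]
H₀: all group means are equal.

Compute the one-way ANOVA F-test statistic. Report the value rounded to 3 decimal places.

test statistic = 14.279

Group means [35.60, 42.33, 29.33, 24.20], grand mean 31.091
SSB = Σnᵢ(x̄ᵢ−x̄)² = 1371.927; SSW = ΣΣ(x−x̄ᵢ)² = 928.800
MSB = 1371.927/3 = 457.3091; MSW = 928.800/29 = 32.0276
F = MSB/MSW = 14.2786
df = (3, 29)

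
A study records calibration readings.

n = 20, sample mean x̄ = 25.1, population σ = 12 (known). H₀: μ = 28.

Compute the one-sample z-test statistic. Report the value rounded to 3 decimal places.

SE = σ/√n = 12/√20 = 2.6833
z = (x̄−μ₀)/SE = (25.1−28)/2.6833 = -1.0808

test statistic = -1.081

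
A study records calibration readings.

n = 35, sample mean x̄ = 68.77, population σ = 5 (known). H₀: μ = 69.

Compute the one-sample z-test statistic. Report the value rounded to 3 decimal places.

test statistic = -0.272

SE = σ/√n = 5/√35 = 0.8452
z = (x̄−μ₀)/SE = (68.77−69)/0.8452 = -0.2721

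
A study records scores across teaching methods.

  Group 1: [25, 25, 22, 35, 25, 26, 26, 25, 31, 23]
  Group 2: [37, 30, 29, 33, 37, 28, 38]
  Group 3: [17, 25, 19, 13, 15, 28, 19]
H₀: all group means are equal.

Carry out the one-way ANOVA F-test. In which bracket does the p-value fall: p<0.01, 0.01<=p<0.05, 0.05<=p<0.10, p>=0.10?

Group means [26.30, 33.14, 19.43], grand mean 26.292
SSB = Σnᵢ(x̄ᵢ−x̄)² = 658.287; SSW = ΣΣ(x−x̄ᵢ)² = 412.671
MSB = 658.287/2 = 329.1435; MSW = 412.671/21 = 19.6510
F = MSB/MSW = 16.7494
df = (2, 21)
p-value (upper-tail) = 0.00004
→ bracket: p<0.01

p-value bracket: p<0.01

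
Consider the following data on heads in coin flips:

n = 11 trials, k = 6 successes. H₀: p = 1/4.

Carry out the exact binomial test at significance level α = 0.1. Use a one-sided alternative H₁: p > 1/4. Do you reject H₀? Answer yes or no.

reject H₀: yes

Exact binomial: n=11, k=6, p₀=1/4=0.2500
P(X≥6) from Σ C(n,i)·p₀^i·(1−p₀)^(n−i)
p-value (one-sided, H₁ greater) = 0.03433
At α=0.1: p < α → reject H₀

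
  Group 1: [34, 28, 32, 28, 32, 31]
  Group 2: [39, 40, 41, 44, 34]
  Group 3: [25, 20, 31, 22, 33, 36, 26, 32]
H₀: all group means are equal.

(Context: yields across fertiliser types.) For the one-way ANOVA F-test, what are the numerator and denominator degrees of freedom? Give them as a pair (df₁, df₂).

degrees of freedom = [2, 16]

k = 3 groups, N = 19 total
df = (k−1, N−k) = (3−1, 19−3) = (2, 16)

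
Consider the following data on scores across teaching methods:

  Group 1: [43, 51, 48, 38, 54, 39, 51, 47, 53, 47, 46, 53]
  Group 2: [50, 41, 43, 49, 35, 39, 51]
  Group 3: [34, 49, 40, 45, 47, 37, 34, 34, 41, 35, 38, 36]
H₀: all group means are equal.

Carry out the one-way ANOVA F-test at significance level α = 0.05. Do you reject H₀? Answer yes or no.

Group means [47.50, 44.00, 39.17], grand mean 43.484
SSB = Σnᵢ(x̄ᵢ−x̄)² = 419.075; SSW = ΣΣ(x−x̄ᵢ)² = 848.667
MSB = 419.075/2 = 209.5376; MSW = 848.667/28 = 30.3095
F = MSB/MSW = 6.9133
df = (2, 28)
p-value (upper-tail) = 0.00363
At α=0.05: p < α → reject H₀

reject H₀: yes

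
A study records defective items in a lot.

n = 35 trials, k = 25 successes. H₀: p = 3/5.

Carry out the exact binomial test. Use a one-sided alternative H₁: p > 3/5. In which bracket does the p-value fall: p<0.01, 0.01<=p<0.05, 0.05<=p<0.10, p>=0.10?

Exact binomial: n=35, k=25, p₀=3/5=0.6000
P(X≥25) from Σ C(n,i)·p₀^i·(1−p₀)^(n−i)
p-value (one-sided, H₁ greater) = 0.11225
→ bracket: p>=0.10

p-value bracket: p>=0.10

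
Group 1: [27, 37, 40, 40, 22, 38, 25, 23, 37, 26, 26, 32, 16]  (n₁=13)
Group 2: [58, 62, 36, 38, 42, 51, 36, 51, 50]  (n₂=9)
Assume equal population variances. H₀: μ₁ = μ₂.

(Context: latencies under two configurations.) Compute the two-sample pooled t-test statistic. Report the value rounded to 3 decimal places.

test statistic = -4.614

x̄₁=29.923, s₁=7.858, n₁=13
x̄₂=47.111, s₂=9.584, n₂=9
s_p² = [12·7.858² + 8·9.584²]/20 = 73.7906
SE = √(s_p²·(1/13+1/9)) = 3.7249
t = (29.923−47.111)/3.7249 = -4.6143
df = 20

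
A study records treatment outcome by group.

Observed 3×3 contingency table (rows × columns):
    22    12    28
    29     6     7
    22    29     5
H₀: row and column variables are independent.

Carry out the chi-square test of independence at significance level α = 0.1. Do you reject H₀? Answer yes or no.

Row totals [62, 42, 56], col totals [73, 47, 40], n=160
χ² = (22−28.29)²/28.29 + (12−18.21)²/18.21 + (28−15.50)²/15.50 + (29−19.16)²/19.16 + (6−12.34)²/12.34 + (7−10.50)²/10.50 + (22−25.55)²/25.55 + (29−16.45)²/16.45 + (5−14.00)²/14.00 = 38.9233
df = 4
p-value (upper-tail) = 0.00000
At α=0.1: p < α → reject H₀

reject H₀: yes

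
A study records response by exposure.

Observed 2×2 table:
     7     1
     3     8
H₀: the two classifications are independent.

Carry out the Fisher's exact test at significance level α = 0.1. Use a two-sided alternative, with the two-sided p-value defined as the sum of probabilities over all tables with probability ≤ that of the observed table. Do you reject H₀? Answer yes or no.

Margins: r₁=8, r₂=11, c₁=10, c₂=9, n=19
p_obs = C(8,7)·C(11,3)/C(19,10); sum pmf over tables with pmf ≤ p_obs
p-value (two-sided) = 0.01977
At α=0.1: p < α → reject H₀

reject H₀: yes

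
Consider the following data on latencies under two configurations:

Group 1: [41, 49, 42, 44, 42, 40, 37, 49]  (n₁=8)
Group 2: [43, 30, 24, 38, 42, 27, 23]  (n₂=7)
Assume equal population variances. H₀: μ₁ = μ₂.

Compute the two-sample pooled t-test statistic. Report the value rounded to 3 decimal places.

test statistic = 3.130

x̄₁=43.000, s₁=4.209, n₁=8
x̄₂=32.429, s₂=8.463, n₂=7
s_p² = [7·4.209² + 6·8.463²]/13 = 42.5934
SE = √(s_p²·(1/8+1/7)) = 3.3777
t = (43.000−32.429)/3.3777 = 3.1298
df = 13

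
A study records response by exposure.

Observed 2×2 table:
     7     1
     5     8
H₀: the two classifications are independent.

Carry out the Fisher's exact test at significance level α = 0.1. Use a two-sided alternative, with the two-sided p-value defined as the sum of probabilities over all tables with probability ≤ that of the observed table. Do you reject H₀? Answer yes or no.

reject H₀: yes

Margins: r₁=8, r₂=13, c₁=12, c₂=9, n=21
p_obs = C(8,7)·C(13,5)/C(21,12); sum pmf over tables with pmf ≤ p_obs
p-value (two-sided) = 0.06687
At α=0.1: p < α → reject H₀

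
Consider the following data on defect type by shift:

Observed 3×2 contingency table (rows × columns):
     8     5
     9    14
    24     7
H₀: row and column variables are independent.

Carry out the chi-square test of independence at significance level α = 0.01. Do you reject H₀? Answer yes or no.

Row totals [13, 23, 31], col totals [41, 26], n=67
χ² = (8−7.96)²/7.96 + (5−5.04)²/5.04 + (9−14.07)²/14.07 + (14−8.93)²/8.93 + (24−18.97)²/18.97 + (7−12.03)²/12.03 = 8.1522
df = 2
p-value (upper-tail) = 0.01697
At α=0.01: p ≥ α → fail to reject H₀

reject H₀: no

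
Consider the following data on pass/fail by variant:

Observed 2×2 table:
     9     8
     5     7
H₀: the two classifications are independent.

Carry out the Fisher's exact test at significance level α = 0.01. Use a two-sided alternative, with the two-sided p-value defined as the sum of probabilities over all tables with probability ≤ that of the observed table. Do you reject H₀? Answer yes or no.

reject H₀: no

Margins: r₁=17, r₂=12, c₁=14, c₂=15, n=29
p_obs = C(17,9)·C(12,5)/C(29,14); sum pmf over tables with pmf ≤ p_obs
p-value (two-sided) = 0.71038
At α=0.01: p ≥ α → fail to reject H₀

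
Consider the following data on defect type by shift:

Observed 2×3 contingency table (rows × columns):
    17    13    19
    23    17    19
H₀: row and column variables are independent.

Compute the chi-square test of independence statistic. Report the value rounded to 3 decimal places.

Row totals [49, 59], col totals [40, 30, 38], n=108
χ² = (17−18.15)²/18.15 + (13−13.61)²/13.61 + (19−17.24)²/17.24 + (23−21.85)²/21.85 + (17−16.39)²/16.39 + (19−20.76)²/20.76 = 0.5118
df = 2

test statistic = 0.512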